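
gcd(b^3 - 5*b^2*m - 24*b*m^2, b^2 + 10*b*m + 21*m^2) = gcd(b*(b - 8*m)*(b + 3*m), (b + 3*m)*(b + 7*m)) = b + 3*m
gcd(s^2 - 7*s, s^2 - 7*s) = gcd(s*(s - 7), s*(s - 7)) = s^2 - 7*s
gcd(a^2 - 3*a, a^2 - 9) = a - 3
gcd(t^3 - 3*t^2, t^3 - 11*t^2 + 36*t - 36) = t - 3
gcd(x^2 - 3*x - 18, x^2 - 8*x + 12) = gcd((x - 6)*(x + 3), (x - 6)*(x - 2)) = x - 6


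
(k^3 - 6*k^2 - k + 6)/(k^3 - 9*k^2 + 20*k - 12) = (k + 1)/(k - 2)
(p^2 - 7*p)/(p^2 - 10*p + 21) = p/(p - 3)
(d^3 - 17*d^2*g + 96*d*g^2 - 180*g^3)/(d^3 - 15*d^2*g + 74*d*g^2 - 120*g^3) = (d - 6*g)/(d - 4*g)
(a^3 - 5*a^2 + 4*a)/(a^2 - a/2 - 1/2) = 2*a*(a - 4)/(2*a + 1)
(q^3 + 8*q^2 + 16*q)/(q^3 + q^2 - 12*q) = (q + 4)/(q - 3)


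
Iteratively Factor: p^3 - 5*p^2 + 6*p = (p - 3)*(p^2 - 2*p) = p*(p - 3)*(p - 2)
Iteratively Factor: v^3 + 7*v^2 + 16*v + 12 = (v + 2)*(v^2 + 5*v + 6) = (v + 2)^2*(v + 3)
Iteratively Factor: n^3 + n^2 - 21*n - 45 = (n - 5)*(n^2 + 6*n + 9) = (n - 5)*(n + 3)*(n + 3)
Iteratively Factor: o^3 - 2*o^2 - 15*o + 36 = (o - 3)*(o^2 + o - 12) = (o - 3)^2*(o + 4)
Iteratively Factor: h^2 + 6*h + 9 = (h + 3)*(h + 3)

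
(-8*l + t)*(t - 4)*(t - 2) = -8*l*t^2 + 48*l*t - 64*l + t^3 - 6*t^2 + 8*t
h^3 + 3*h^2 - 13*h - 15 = (h - 3)*(h + 1)*(h + 5)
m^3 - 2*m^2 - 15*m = m*(m - 5)*(m + 3)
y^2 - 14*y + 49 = (y - 7)^2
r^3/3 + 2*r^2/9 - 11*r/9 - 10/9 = (r/3 + 1/3)*(r - 2)*(r + 5/3)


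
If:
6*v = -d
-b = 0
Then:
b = 0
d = -6*v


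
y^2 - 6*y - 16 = (y - 8)*(y + 2)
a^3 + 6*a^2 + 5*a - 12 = (a - 1)*(a + 3)*(a + 4)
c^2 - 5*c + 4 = (c - 4)*(c - 1)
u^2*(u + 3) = u^3 + 3*u^2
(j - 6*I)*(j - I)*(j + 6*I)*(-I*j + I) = -I*j^4 - j^3 + I*j^3 + j^2 - 36*I*j^2 - 36*j + 36*I*j + 36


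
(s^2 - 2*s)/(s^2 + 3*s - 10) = s/(s + 5)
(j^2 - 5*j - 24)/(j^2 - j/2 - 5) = 2*(-j^2 + 5*j + 24)/(-2*j^2 + j + 10)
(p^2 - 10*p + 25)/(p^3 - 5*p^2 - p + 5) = (p - 5)/(p^2 - 1)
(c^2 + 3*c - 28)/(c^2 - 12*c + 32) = (c + 7)/(c - 8)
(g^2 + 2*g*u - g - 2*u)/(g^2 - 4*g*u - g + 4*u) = (-g - 2*u)/(-g + 4*u)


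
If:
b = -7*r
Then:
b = -7*r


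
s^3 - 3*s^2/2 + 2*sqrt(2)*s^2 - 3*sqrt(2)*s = s*(s - 3/2)*(s + 2*sqrt(2))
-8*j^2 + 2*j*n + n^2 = (-2*j + n)*(4*j + n)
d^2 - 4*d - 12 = (d - 6)*(d + 2)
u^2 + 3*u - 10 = (u - 2)*(u + 5)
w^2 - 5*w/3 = w*(w - 5/3)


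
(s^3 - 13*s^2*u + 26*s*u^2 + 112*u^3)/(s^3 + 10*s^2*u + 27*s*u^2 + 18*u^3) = (s^3 - 13*s^2*u + 26*s*u^2 + 112*u^3)/(s^3 + 10*s^2*u + 27*s*u^2 + 18*u^3)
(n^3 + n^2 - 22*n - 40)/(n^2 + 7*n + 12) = (n^2 - 3*n - 10)/(n + 3)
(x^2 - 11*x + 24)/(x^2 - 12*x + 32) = (x - 3)/(x - 4)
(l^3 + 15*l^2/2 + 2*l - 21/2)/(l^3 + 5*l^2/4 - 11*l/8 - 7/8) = 4*(2*l^2 + 17*l + 21)/(8*l^2 + 18*l + 7)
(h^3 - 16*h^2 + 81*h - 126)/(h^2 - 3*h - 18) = (h^2 - 10*h + 21)/(h + 3)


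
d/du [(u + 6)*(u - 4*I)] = 2*u + 6 - 4*I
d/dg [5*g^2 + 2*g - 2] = 10*g + 2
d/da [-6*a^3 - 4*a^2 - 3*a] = -18*a^2 - 8*a - 3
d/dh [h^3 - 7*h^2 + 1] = h*(3*h - 14)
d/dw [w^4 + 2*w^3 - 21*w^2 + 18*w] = 4*w^3 + 6*w^2 - 42*w + 18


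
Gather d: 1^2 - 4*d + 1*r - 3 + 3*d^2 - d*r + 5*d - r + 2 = 3*d^2 + d*(1 - r)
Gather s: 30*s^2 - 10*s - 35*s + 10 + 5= 30*s^2 - 45*s + 15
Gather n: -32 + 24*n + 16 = 24*n - 16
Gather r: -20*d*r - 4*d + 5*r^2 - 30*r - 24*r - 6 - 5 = -4*d + 5*r^2 + r*(-20*d - 54) - 11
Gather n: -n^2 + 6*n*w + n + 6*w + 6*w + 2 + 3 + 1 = -n^2 + n*(6*w + 1) + 12*w + 6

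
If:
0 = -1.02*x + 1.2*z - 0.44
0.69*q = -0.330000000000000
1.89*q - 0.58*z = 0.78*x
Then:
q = -0.48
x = -0.88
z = -0.38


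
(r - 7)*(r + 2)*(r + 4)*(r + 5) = r^4 + 4*r^3 - 39*r^2 - 226*r - 280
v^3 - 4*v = v*(v - 2)*(v + 2)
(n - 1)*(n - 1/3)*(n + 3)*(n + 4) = n^4 + 17*n^3/3 + 3*n^2 - 41*n/3 + 4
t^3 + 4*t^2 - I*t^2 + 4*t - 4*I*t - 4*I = (t + 2)^2*(t - I)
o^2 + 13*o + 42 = (o + 6)*(o + 7)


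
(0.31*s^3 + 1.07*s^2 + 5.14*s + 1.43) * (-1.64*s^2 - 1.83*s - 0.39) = -0.5084*s^5 - 2.3221*s^4 - 10.5086*s^3 - 12.1687*s^2 - 4.6215*s - 0.5577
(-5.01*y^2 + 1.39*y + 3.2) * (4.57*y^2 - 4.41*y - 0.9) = -22.8957*y^4 + 28.4464*y^3 + 13.0031*y^2 - 15.363*y - 2.88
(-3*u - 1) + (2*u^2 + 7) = 2*u^2 - 3*u + 6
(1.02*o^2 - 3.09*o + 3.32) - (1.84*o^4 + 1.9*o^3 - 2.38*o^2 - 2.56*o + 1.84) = -1.84*o^4 - 1.9*o^3 + 3.4*o^2 - 0.53*o + 1.48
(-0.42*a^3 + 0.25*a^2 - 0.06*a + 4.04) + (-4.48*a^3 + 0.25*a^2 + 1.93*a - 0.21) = -4.9*a^3 + 0.5*a^2 + 1.87*a + 3.83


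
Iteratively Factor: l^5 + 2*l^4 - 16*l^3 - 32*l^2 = (l + 2)*(l^4 - 16*l^2) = l*(l + 2)*(l^3 - 16*l) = l*(l - 4)*(l + 2)*(l^2 + 4*l) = l^2*(l - 4)*(l + 2)*(l + 4)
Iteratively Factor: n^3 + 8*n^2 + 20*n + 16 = (n + 2)*(n^2 + 6*n + 8) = (n + 2)*(n + 4)*(n + 2)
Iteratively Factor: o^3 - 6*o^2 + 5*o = (o)*(o^2 - 6*o + 5) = o*(o - 5)*(o - 1)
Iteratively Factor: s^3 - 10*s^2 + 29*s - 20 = (s - 1)*(s^2 - 9*s + 20) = (s - 4)*(s - 1)*(s - 5)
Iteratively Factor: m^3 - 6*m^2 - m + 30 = (m - 5)*(m^2 - m - 6) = (m - 5)*(m - 3)*(m + 2)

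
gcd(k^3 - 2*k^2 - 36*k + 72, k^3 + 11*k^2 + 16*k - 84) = k^2 + 4*k - 12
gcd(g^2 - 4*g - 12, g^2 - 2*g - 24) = g - 6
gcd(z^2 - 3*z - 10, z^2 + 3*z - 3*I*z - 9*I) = 1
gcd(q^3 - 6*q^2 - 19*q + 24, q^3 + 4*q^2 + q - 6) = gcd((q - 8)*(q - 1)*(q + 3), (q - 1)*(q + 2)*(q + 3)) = q^2 + 2*q - 3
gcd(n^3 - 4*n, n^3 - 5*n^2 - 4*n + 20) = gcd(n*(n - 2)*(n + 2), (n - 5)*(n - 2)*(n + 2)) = n^2 - 4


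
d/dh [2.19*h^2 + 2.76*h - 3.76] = 4.38*h + 2.76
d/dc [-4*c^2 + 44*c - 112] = 44 - 8*c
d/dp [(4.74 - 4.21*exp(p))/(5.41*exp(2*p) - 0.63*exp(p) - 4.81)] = (22.7761*exp(2*p) - 51.2868*exp(p) + 23.2363)*exp(p)/(29.2681*exp(4*p) - 6.8166*exp(3*p) - 51.6473*exp(2*p) + 6.0606*exp(p) + 23.1361)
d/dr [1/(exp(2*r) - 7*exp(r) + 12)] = (7 - 2*exp(r))*exp(r)/(exp(2*r) - 7*exp(r) + 12)^2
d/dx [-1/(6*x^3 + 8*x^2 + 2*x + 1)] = 2*(9*x^2 + 8*x + 1)/(6*x^3 + 8*x^2 + 2*x + 1)^2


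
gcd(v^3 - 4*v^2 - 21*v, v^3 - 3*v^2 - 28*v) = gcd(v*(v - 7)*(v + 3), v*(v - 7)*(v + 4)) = v^2 - 7*v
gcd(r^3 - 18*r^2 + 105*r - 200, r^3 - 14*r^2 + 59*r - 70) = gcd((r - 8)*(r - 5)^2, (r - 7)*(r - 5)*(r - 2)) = r - 5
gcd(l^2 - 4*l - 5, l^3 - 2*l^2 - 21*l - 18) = l + 1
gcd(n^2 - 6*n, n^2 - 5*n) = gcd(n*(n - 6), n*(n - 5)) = n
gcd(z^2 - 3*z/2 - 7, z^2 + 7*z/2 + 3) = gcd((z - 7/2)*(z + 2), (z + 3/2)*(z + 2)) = z + 2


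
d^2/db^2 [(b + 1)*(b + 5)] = 2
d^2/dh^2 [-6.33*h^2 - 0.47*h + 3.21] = -12.6600000000000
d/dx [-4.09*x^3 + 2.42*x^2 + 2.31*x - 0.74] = -12.27*x^2 + 4.84*x + 2.31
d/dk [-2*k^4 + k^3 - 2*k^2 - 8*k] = -8*k^3 + 3*k^2 - 4*k - 8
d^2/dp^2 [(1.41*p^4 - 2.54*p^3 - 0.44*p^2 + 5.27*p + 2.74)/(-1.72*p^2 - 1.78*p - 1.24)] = (-8.342688*p^6 - 25.901136*p^5 - 44.848152*p^4 - 78.409328*p^3 - 46.645152*p^2 + 40.539456*p + 18.941888)/(5.088448*p^6 + 15.797856*p^5 + 27.354192*p^4 + 28.418056*p^3 + 19.720464*p^2 + 8.210784*p + 1.906624)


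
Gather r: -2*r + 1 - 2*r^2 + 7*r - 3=-2*r^2 + 5*r - 2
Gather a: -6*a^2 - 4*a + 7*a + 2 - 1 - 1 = -6*a^2 + 3*a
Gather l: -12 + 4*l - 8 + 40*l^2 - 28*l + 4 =40*l^2 - 24*l - 16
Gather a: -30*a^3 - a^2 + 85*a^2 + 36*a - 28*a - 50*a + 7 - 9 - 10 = -30*a^3 + 84*a^2 - 42*a - 12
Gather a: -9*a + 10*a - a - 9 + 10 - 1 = 0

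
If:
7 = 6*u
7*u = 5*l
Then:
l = 49/30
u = 7/6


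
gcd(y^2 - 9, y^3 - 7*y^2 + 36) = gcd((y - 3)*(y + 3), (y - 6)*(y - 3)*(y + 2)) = y - 3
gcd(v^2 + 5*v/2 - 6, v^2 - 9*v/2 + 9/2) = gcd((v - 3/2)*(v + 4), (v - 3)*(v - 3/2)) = v - 3/2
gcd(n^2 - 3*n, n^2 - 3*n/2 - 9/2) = n - 3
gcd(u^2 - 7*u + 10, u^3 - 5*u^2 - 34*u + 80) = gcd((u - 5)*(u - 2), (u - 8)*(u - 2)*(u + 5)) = u - 2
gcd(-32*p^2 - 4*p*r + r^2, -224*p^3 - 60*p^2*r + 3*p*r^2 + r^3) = 32*p^2 + 4*p*r - r^2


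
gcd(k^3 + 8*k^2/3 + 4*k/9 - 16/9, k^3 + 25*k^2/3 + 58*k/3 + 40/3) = k^2 + 10*k/3 + 8/3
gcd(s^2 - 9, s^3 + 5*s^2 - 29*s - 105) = s + 3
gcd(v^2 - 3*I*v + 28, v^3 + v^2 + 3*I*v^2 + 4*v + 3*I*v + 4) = v + 4*I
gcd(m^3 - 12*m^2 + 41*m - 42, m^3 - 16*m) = 1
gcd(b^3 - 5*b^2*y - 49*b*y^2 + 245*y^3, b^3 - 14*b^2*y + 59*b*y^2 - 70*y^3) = b^2 - 12*b*y + 35*y^2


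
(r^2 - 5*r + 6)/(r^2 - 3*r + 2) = (r - 3)/(r - 1)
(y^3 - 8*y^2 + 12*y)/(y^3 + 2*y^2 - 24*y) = (y^2 - 8*y + 12)/(y^2 + 2*y - 24)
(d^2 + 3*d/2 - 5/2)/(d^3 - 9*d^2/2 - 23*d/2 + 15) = 1/(d - 6)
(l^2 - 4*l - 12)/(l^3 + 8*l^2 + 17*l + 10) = (l - 6)/(l^2 + 6*l + 5)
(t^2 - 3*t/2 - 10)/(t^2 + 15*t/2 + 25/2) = (t - 4)/(t + 5)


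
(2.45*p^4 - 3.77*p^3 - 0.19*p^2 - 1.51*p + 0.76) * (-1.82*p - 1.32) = -4.459*p^5 + 3.6274*p^4 + 5.3222*p^3 + 2.999*p^2 + 0.61*p - 1.0032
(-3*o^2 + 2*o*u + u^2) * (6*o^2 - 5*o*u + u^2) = -18*o^4 + 27*o^3*u - 7*o^2*u^2 - 3*o*u^3 + u^4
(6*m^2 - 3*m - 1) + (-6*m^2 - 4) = -3*m - 5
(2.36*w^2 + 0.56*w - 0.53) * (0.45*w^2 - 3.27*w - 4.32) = 1.062*w^4 - 7.4652*w^3 - 12.2649*w^2 - 0.6861*w + 2.2896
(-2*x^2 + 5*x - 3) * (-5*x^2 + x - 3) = 10*x^4 - 27*x^3 + 26*x^2 - 18*x + 9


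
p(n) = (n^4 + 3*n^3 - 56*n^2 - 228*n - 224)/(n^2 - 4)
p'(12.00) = 29.16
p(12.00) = 106.40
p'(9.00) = 25.41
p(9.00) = 25.14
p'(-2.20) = 10.84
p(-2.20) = -2.33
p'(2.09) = 26673.85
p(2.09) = -2441.36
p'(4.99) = 37.14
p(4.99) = -84.37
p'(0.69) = 130.25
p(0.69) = 115.43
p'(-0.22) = 46.39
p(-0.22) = 44.69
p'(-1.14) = 22.63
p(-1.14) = 14.67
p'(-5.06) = -2.79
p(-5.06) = -10.98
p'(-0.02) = 55.90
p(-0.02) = 54.87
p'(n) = -2*n*(n^4 + 3*n^3 - 56*n^2 - 228*n - 224)/(n^2 - 4)^2 + (4*n^3 + 9*n^2 - 112*n - 228)/(n^2 - 4) = (2*n^3 - 5*n^2 - 4*n + 228)/(n^2 - 4*n + 4)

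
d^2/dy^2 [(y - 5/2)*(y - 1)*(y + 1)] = 6*y - 5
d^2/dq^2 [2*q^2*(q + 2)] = 12*q + 8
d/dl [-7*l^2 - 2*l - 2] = -14*l - 2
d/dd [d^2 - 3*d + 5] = 2*d - 3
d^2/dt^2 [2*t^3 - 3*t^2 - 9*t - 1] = 12*t - 6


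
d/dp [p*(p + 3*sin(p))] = 3*p*cos(p) + 2*p + 3*sin(p)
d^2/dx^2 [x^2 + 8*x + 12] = 2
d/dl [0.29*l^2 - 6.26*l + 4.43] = 0.58*l - 6.26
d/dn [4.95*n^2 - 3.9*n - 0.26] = 9.9*n - 3.9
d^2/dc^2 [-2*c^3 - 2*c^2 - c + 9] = -12*c - 4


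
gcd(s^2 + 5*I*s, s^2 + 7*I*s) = s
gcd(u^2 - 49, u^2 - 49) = u^2 - 49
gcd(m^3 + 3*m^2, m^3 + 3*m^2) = m^3 + 3*m^2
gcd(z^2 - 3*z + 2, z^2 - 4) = z - 2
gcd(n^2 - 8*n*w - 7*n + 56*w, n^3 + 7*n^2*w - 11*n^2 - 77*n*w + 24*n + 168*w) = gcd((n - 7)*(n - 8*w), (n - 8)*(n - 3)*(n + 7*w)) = 1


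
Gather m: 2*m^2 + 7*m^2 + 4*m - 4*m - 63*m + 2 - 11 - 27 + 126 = 9*m^2 - 63*m + 90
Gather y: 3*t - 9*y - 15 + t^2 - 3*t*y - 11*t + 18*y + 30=t^2 - 8*t + y*(9 - 3*t) + 15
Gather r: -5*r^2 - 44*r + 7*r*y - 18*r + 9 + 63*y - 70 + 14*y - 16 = -5*r^2 + r*(7*y - 62) + 77*y - 77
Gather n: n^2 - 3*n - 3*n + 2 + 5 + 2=n^2 - 6*n + 9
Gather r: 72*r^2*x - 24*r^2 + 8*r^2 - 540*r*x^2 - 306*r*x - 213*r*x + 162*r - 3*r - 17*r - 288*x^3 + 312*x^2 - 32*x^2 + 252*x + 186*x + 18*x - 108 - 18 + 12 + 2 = r^2*(72*x - 16) + r*(-540*x^2 - 519*x + 142) - 288*x^3 + 280*x^2 + 456*x - 112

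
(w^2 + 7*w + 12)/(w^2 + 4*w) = (w + 3)/w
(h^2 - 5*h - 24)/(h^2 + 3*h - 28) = (h^2 - 5*h - 24)/(h^2 + 3*h - 28)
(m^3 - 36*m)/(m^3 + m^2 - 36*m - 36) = m/(m + 1)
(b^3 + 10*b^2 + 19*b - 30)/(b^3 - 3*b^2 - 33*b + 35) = (b + 6)/(b - 7)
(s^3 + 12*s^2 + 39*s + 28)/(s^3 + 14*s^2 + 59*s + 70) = (s^2 + 5*s + 4)/(s^2 + 7*s + 10)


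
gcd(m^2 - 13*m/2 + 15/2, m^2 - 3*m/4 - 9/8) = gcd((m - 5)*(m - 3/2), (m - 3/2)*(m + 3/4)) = m - 3/2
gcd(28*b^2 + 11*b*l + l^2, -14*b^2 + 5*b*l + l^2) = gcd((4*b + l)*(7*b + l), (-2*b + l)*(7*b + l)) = 7*b + l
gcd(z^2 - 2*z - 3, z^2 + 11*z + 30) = 1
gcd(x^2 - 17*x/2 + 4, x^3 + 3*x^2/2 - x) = x - 1/2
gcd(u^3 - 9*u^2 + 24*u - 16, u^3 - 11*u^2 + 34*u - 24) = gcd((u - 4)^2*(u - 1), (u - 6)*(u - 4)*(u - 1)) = u^2 - 5*u + 4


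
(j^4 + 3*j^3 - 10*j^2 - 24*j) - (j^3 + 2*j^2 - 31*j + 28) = j^4 + 2*j^3 - 12*j^2 + 7*j - 28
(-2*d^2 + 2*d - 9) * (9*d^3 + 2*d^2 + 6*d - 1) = -18*d^5 + 14*d^4 - 89*d^3 - 4*d^2 - 56*d + 9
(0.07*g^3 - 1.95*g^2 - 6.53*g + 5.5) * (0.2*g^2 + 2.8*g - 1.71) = 0.014*g^5 - 0.194*g^4 - 6.8857*g^3 - 13.8495*g^2 + 26.5663*g - 9.405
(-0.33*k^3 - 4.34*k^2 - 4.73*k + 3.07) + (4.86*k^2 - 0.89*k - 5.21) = -0.33*k^3 + 0.52*k^2 - 5.62*k - 2.14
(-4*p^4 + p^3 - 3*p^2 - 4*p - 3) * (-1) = 4*p^4 - p^3 + 3*p^2 + 4*p + 3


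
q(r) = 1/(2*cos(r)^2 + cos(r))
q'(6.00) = -0.17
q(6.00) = 0.36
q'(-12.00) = 0.46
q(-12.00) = 0.44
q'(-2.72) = 1.91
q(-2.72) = 1.33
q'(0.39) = 0.26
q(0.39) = 0.38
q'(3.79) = 5.89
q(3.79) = 2.11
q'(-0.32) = -0.20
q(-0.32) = 0.36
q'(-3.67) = -3.14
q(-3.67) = 1.59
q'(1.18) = 5.18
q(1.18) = 1.49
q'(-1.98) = 82.18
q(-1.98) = -12.31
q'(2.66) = -2.51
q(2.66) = 1.46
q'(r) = (4*sin(r)*cos(r) + sin(r))/(2*cos(r)^2 + cos(r))^2 = (sin(r)/cos(r)^2 + 4*tan(r))/(2*cos(r) + 1)^2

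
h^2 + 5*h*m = h*(h + 5*m)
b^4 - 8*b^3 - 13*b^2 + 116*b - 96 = (b - 8)*(b - 3)*(b - 1)*(b + 4)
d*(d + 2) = d^2 + 2*d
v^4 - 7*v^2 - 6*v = v*(v - 3)*(v + 1)*(v + 2)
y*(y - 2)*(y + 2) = y^3 - 4*y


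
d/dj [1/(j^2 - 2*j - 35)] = 2*(1 - j)/(-j^2 + 2*j + 35)^2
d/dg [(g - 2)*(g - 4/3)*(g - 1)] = 3*g^2 - 26*g/3 + 6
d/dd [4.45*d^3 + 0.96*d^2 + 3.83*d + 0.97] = 13.35*d^2 + 1.92*d + 3.83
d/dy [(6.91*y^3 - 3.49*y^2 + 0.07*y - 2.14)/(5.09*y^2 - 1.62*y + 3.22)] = (35.1719*y^4 - 22.3884*y^3 + 72.0481*y^2 - 0.690400000000004*y - 3.2414)/(25.9081*y^4 - 16.4916*y^3 + 35.404*y^2 - 10.4328*y + 10.3684)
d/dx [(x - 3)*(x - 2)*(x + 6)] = 3*x^2 + 2*x - 24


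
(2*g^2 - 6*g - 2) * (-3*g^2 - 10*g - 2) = -6*g^4 - 2*g^3 + 62*g^2 + 32*g + 4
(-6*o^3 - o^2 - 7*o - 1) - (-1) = -6*o^3 - o^2 - 7*o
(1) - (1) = 0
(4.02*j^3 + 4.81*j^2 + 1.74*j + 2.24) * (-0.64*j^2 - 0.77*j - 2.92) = -2.5728*j^5 - 6.1738*j^4 - 16.5557*j^3 - 16.8186*j^2 - 6.8056*j - 6.5408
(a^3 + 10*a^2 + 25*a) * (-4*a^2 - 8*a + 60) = -4*a^5 - 48*a^4 - 120*a^3 + 400*a^2 + 1500*a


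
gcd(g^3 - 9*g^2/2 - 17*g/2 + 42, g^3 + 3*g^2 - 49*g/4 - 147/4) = g^2 - g/2 - 21/2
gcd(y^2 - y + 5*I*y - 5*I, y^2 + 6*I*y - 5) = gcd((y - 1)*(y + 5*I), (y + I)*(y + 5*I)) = y + 5*I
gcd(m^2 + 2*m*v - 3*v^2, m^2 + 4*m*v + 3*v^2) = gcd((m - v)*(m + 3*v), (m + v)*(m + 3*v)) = m + 3*v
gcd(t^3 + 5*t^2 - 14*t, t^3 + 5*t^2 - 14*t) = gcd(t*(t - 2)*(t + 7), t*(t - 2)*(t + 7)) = t^3 + 5*t^2 - 14*t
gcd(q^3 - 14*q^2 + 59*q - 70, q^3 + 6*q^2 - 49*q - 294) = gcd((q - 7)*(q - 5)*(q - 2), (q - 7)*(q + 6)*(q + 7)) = q - 7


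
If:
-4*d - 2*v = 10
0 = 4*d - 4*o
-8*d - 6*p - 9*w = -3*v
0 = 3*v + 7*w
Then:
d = 7*w/6 - 5/2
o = 7*w/6 - 5/2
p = 10/3 - 38*w/9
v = -7*w/3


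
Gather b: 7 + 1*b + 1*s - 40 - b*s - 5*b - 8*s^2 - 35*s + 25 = b*(-s - 4) - 8*s^2 - 34*s - 8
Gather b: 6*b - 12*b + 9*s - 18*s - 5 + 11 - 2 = -6*b - 9*s + 4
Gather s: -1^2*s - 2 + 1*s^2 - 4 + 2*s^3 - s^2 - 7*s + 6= 2*s^3 - 8*s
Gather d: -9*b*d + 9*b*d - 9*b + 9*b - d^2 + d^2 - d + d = 0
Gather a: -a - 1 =-a - 1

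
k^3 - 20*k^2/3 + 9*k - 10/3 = (k - 5)*(k - 1)*(k - 2/3)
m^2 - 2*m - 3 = (m - 3)*(m + 1)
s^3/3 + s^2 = s^2*(s/3 + 1)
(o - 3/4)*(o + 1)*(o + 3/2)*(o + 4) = o^4 + 23*o^3/4 + 53*o^2/8 - 21*o/8 - 9/2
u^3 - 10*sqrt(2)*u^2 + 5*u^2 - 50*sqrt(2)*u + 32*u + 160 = (u + 5)*(u - 8*sqrt(2))*(u - 2*sqrt(2))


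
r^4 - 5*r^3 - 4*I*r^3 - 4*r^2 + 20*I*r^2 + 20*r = r*(r - 5)*(r - 2*I)^2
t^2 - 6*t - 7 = (t - 7)*(t + 1)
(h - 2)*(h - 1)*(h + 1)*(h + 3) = h^4 + h^3 - 7*h^2 - h + 6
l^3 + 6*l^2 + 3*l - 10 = (l - 1)*(l + 2)*(l + 5)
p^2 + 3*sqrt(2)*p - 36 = (p - 3*sqrt(2))*(p + 6*sqrt(2))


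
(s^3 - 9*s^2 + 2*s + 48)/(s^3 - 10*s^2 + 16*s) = (s^2 - s - 6)/(s*(s - 2))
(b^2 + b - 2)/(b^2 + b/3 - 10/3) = 3*(b - 1)/(3*b - 5)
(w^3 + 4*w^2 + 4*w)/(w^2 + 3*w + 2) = w*(w + 2)/(w + 1)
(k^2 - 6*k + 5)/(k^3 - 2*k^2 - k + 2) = (k - 5)/(k^2 - k - 2)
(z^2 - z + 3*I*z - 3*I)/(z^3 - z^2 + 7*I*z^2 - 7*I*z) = (z + 3*I)/(z*(z + 7*I))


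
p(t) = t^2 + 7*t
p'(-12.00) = -17.00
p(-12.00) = 60.00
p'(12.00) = 31.00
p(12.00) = 228.00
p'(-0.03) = 6.94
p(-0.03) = -0.21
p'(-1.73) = 3.54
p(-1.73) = -9.12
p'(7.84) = 22.68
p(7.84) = 116.35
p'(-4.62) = -2.24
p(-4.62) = -11.00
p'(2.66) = 12.32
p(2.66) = 25.70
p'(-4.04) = -1.08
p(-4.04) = -11.96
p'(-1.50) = 4.00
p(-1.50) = -8.25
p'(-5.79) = -4.58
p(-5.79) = -7.01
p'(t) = 2*t + 7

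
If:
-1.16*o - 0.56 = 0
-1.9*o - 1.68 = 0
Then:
No Solution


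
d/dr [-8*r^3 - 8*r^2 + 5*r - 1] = -24*r^2 - 16*r + 5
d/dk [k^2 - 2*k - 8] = 2*k - 2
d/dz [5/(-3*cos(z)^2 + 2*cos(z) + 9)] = 10*(1 - 3*cos(z))*sin(z)/(-3*cos(z)^2 + 2*cos(z) + 9)^2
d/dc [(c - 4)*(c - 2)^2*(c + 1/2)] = 4*c^3 - 45*c^2/2 + 32*c - 6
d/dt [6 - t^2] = -2*t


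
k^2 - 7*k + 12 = (k - 4)*(k - 3)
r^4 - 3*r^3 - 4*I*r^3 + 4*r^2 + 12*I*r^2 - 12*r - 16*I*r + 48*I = (r - 3)*(r - 4*I)*(r - 2*I)*(r + 2*I)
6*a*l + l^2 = l*(6*a + l)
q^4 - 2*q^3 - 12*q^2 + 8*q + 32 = (q - 4)*(q - 2)*(q + 2)^2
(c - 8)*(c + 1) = c^2 - 7*c - 8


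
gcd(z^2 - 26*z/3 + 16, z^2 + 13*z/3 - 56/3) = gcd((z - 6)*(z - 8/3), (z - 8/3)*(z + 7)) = z - 8/3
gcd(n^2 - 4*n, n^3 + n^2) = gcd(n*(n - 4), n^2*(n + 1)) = n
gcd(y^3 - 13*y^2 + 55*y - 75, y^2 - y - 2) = 1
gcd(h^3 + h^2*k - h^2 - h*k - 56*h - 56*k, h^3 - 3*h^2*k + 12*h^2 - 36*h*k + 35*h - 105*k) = h + 7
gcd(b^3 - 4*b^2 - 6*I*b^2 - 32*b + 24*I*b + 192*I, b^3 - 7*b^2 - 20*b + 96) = b^2 - 4*b - 32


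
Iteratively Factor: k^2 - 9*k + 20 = (k - 5)*(k - 4)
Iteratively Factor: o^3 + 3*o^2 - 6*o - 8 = (o - 2)*(o^2 + 5*o + 4) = (o - 2)*(o + 1)*(o + 4)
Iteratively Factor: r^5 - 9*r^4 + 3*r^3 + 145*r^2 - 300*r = (r - 5)*(r^4 - 4*r^3 - 17*r^2 + 60*r) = (r - 5)^2*(r^3 + r^2 - 12*r) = (r - 5)^2*(r - 3)*(r^2 + 4*r) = r*(r - 5)^2*(r - 3)*(r + 4)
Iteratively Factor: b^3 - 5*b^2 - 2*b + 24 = (b + 2)*(b^2 - 7*b + 12) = (b - 3)*(b + 2)*(b - 4)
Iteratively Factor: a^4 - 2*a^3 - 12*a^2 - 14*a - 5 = (a + 1)*(a^3 - 3*a^2 - 9*a - 5) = (a + 1)^2*(a^2 - 4*a - 5) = (a - 5)*(a + 1)^2*(a + 1)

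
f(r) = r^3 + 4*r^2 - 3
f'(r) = 3*r^2 + 8*r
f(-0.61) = -1.74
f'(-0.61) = -3.76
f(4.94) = 215.17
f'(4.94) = 112.73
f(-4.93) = -25.60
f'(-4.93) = 33.47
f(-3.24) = 4.98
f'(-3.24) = 5.57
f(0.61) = -1.28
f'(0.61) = 6.00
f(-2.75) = 6.45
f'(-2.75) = 0.69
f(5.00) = 222.00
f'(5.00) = 115.00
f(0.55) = -1.62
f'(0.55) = 5.31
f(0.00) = -3.00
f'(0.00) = 0.00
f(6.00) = 357.00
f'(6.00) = 156.00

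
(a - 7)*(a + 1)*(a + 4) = a^3 - 2*a^2 - 31*a - 28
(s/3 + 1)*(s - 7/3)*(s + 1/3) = s^3/3 + s^2/3 - 61*s/27 - 7/9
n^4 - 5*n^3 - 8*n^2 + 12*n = n*(n - 6)*(n - 1)*(n + 2)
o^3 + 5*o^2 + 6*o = o*(o + 2)*(o + 3)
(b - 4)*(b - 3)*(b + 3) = b^3 - 4*b^2 - 9*b + 36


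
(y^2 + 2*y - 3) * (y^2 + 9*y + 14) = y^4 + 11*y^3 + 29*y^2 + y - 42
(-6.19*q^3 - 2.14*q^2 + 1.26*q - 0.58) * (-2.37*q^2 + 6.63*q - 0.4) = 14.6703*q^5 - 35.9679*q^4 - 14.6984*q^3 + 10.5844*q^2 - 4.3494*q + 0.232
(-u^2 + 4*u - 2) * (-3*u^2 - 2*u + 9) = 3*u^4 - 10*u^3 - 11*u^2 + 40*u - 18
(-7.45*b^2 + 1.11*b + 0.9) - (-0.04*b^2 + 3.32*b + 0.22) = -7.41*b^2 - 2.21*b + 0.68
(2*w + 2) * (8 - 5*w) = -10*w^2 + 6*w + 16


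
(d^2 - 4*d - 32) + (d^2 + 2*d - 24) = 2*d^2 - 2*d - 56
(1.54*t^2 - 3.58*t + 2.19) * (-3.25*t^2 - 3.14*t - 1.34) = -5.005*t^4 + 6.7994*t^3 + 2.0601*t^2 - 2.0794*t - 2.9346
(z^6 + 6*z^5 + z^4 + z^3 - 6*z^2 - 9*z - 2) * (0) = 0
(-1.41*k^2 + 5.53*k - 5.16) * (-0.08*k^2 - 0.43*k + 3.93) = 0.1128*k^4 + 0.1639*k^3 - 7.5064*k^2 + 23.9517*k - 20.2788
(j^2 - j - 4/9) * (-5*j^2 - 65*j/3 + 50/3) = -5*j^4 - 50*j^3/3 + 365*j^2/9 - 190*j/27 - 200/27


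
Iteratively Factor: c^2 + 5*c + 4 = (c + 1)*(c + 4)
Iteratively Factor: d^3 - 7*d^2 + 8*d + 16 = (d - 4)*(d^2 - 3*d - 4) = (d - 4)*(d + 1)*(d - 4)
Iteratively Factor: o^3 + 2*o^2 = (o)*(o^2 + 2*o) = o^2*(o + 2)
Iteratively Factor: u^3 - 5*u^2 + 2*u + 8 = (u + 1)*(u^2 - 6*u + 8) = (u - 2)*(u + 1)*(u - 4)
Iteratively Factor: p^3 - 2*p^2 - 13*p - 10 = (p + 2)*(p^2 - 4*p - 5) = (p - 5)*(p + 2)*(p + 1)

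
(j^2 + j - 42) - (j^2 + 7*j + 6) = -6*j - 48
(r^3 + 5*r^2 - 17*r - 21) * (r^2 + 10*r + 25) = r^5 + 15*r^4 + 58*r^3 - 66*r^2 - 635*r - 525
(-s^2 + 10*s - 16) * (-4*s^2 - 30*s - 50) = 4*s^4 - 10*s^3 - 186*s^2 - 20*s + 800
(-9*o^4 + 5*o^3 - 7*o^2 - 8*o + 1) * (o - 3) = -9*o^5 + 32*o^4 - 22*o^3 + 13*o^2 + 25*o - 3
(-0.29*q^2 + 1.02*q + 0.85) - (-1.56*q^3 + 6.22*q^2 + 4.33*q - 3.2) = 1.56*q^3 - 6.51*q^2 - 3.31*q + 4.05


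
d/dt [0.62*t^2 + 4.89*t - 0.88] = 1.24*t + 4.89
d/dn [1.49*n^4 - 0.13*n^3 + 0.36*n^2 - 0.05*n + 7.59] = 5.96*n^3 - 0.39*n^2 + 0.72*n - 0.05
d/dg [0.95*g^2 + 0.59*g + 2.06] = 1.9*g + 0.59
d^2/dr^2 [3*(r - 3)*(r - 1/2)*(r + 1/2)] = 18*r - 18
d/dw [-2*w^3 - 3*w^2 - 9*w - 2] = -6*w^2 - 6*w - 9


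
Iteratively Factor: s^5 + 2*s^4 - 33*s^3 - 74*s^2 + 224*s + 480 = (s + 4)*(s^4 - 2*s^3 - 25*s^2 + 26*s + 120) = (s + 4)^2*(s^3 - 6*s^2 - s + 30) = (s + 2)*(s + 4)^2*(s^2 - 8*s + 15) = (s - 3)*(s + 2)*(s + 4)^2*(s - 5)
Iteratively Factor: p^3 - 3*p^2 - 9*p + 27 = (p - 3)*(p^2 - 9) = (p - 3)*(p + 3)*(p - 3)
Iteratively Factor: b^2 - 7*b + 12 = (b - 4)*(b - 3)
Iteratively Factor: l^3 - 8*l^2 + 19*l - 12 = (l - 1)*(l^2 - 7*l + 12) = (l - 3)*(l - 1)*(l - 4)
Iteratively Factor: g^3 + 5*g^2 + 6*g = (g + 2)*(g^2 + 3*g) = g*(g + 2)*(g + 3)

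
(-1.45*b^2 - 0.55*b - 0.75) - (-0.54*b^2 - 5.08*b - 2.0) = -0.91*b^2 + 4.53*b + 1.25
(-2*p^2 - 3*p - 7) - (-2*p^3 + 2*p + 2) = 2*p^3 - 2*p^2 - 5*p - 9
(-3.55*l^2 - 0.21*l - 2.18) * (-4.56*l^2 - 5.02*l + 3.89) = 16.188*l^4 + 18.7786*l^3 - 2.8145*l^2 + 10.1267*l - 8.4802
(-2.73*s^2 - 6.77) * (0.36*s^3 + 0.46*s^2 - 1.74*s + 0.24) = -0.9828*s^5 - 1.2558*s^4 + 2.313*s^3 - 3.7694*s^2 + 11.7798*s - 1.6248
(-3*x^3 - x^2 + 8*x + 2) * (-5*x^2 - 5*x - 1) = 15*x^5 + 20*x^4 - 32*x^3 - 49*x^2 - 18*x - 2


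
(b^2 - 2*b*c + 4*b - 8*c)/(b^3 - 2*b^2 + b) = (b^2 - 2*b*c + 4*b - 8*c)/(b*(b^2 - 2*b + 1))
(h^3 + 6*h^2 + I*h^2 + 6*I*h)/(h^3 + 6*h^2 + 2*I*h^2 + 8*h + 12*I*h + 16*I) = h*(h^2 + h*(6 + I) + 6*I)/(h^3 + 2*h^2*(3 + I) + 4*h*(2 + 3*I) + 16*I)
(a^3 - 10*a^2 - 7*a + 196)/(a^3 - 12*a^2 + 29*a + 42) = (a^2 - 3*a - 28)/(a^2 - 5*a - 6)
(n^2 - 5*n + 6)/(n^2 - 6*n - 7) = (-n^2 + 5*n - 6)/(-n^2 + 6*n + 7)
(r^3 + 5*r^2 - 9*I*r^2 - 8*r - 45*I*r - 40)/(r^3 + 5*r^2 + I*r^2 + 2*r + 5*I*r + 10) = (r - 8*I)/(r + 2*I)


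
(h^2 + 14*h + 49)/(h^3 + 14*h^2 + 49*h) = 1/h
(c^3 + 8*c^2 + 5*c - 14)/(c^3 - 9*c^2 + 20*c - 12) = (c^2 + 9*c + 14)/(c^2 - 8*c + 12)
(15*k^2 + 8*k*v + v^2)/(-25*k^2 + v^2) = (3*k + v)/(-5*k + v)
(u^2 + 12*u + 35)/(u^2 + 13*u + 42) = (u + 5)/(u + 6)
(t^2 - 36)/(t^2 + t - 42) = (t + 6)/(t + 7)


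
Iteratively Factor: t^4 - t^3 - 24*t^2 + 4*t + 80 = (t - 2)*(t^3 + t^2 - 22*t - 40) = (t - 5)*(t - 2)*(t^2 + 6*t + 8) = (t - 5)*(t - 2)*(t + 2)*(t + 4)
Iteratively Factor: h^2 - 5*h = (h)*(h - 5)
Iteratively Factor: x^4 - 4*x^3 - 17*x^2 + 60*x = (x + 4)*(x^3 - 8*x^2 + 15*x) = x*(x + 4)*(x^2 - 8*x + 15) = x*(x - 5)*(x + 4)*(x - 3)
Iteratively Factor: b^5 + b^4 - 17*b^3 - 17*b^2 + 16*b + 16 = (b + 1)*(b^4 - 17*b^2 + 16) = (b - 4)*(b + 1)*(b^3 + 4*b^2 - b - 4) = (b - 4)*(b + 1)^2*(b^2 + 3*b - 4) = (b - 4)*(b - 1)*(b + 1)^2*(b + 4)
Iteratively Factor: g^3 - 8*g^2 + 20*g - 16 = (g - 4)*(g^2 - 4*g + 4) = (g - 4)*(g - 2)*(g - 2)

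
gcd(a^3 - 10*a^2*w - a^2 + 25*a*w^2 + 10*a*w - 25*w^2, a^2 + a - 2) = a - 1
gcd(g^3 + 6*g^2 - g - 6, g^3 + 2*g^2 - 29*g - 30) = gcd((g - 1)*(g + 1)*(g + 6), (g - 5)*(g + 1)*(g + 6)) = g^2 + 7*g + 6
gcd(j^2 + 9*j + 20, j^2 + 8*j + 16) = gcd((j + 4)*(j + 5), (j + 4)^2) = j + 4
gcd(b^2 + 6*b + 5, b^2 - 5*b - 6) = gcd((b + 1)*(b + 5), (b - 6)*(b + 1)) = b + 1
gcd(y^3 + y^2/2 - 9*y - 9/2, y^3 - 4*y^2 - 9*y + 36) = y^2 - 9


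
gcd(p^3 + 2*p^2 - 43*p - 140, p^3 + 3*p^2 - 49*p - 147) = p - 7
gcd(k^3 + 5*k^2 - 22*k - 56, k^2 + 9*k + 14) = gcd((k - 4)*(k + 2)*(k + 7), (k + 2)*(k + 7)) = k^2 + 9*k + 14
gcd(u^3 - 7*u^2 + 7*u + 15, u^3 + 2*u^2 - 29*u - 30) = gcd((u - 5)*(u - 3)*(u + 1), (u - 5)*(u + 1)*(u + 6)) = u^2 - 4*u - 5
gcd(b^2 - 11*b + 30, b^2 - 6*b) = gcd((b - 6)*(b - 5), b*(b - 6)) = b - 6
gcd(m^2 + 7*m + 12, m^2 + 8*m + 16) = m + 4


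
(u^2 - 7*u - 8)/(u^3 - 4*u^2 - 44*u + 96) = (u + 1)/(u^2 + 4*u - 12)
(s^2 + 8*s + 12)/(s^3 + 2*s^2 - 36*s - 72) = 1/(s - 6)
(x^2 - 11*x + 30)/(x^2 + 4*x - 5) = (x^2 - 11*x + 30)/(x^2 + 4*x - 5)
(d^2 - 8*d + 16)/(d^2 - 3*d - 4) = (d - 4)/(d + 1)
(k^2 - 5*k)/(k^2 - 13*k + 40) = k/(k - 8)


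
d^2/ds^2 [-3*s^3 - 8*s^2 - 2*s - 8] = -18*s - 16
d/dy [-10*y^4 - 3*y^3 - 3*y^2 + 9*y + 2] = -40*y^3 - 9*y^2 - 6*y + 9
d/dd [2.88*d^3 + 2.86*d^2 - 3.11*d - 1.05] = 8.64*d^2 + 5.72*d - 3.11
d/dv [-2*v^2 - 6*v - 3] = -4*v - 6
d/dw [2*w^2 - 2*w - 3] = 4*w - 2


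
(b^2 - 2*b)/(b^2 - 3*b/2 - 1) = 2*b/(2*b + 1)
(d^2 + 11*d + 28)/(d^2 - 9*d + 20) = (d^2 + 11*d + 28)/(d^2 - 9*d + 20)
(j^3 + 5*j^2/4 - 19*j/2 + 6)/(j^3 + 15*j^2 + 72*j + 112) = (4*j^2 - 11*j + 6)/(4*(j^2 + 11*j + 28))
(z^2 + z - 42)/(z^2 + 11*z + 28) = (z - 6)/(z + 4)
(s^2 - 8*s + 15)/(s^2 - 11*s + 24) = (s - 5)/(s - 8)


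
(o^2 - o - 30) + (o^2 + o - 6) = 2*o^2 - 36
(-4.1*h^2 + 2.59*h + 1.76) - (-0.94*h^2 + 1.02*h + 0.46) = -3.16*h^2 + 1.57*h + 1.3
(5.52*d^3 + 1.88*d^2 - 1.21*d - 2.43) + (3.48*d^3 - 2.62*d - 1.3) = 9.0*d^3 + 1.88*d^2 - 3.83*d - 3.73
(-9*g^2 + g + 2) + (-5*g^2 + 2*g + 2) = -14*g^2 + 3*g + 4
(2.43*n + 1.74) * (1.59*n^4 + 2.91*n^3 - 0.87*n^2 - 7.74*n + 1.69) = 3.8637*n^5 + 9.8379*n^4 + 2.9493*n^3 - 20.322*n^2 - 9.3609*n + 2.9406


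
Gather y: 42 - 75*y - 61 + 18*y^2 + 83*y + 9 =18*y^2 + 8*y - 10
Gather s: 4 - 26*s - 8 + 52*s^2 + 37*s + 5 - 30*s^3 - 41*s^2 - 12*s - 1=-30*s^3 + 11*s^2 - s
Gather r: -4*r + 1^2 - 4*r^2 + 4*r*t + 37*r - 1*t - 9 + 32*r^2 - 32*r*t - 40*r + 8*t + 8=28*r^2 + r*(-28*t - 7) + 7*t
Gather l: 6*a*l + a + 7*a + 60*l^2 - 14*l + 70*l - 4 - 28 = 8*a + 60*l^2 + l*(6*a + 56) - 32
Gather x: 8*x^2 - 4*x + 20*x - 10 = 8*x^2 + 16*x - 10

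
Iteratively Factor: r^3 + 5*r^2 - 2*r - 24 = (r + 3)*(r^2 + 2*r - 8) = (r - 2)*(r + 3)*(r + 4)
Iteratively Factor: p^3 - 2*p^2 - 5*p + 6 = (p + 2)*(p^2 - 4*p + 3) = (p - 1)*(p + 2)*(p - 3)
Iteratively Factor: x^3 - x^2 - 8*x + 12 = (x - 2)*(x^2 + x - 6) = (x - 2)*(x + 3)*(x - 2)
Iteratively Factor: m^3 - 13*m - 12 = (m + 1)*(m^2 - m - 12) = (m - 4)*(m + 1)*(m + 3)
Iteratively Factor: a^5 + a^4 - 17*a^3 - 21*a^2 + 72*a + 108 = (a + 2)*(a^4 - a^3 - 15*a^2 + 9*a + 54) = (a + 2)^2*(a^3 - 3*a^2 - 9*a + 27) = (a - 3)*(a + 2)^2*(a^2 - 9) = (a - 3)^2*(a + 2)^2*(a + 3)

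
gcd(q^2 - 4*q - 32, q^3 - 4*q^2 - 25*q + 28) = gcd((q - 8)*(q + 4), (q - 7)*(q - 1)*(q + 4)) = q + 4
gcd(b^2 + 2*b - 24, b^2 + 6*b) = b + 6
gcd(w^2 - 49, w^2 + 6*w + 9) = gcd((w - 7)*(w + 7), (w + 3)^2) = 1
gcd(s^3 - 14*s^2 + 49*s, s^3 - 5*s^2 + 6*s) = s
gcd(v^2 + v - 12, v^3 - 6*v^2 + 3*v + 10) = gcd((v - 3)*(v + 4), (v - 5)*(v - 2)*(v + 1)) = 1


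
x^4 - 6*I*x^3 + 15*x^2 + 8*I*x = x*(x - 8*I)*(x + I)^2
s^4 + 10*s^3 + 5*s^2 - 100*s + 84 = (s - 2)*(s - 1)*(s + 6)*(s + 7)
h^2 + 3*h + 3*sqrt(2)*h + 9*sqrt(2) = (h + 3)*(h + 3*sqrt(2))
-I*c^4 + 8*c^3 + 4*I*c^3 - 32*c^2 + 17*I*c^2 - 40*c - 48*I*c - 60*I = (c - 5)*(c + 2*I)*(c + 6*I)*(-I*c - I)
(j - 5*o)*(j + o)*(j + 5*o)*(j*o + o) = j^4*o + j^3*o^2 + j^3*o - 25*j^2*o^3 + j^2*o^2 - 25*j*o^4 - 25*j*o^3 - 25*o^4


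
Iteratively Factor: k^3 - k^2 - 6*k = (k + 2)*(k^2 - 3*k) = (k - 3)*(k + 2)*(k)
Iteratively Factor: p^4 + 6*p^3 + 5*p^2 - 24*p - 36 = (p + 3)*(p^3 + 3*p^2 - 4*p - 12) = (p - 2)*(p + 3)*(p^2 + 5*p + 6) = (p - 2)*(p + 2)*(p + 3)*(p + 3)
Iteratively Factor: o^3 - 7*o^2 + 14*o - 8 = (o - 1)*(o^2 - 6*o + 8) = (o - 2)*(o - 1)*(o - 4)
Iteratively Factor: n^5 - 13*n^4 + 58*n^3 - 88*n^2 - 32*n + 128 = (n - 2)*(n^4 - 11*n^3 + 36*n^2 - 16*n - 64) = (n - 4)*(n - 2)*(n^3 - 7*n^2 + 8*n + 16) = (n - 4)*(n - 2)*(n + 1)*(n^2 - 8*n + 16) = (n - 4)^2*(n - 2)*(n + 1)*(n - 4)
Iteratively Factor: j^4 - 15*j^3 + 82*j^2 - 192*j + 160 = (j - 4)*(j^3 - 11*j^2 + 38*j - 40) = (j - 4)^2*(j^2 - 7*j + 10) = (j - 5)*(j - 4)^2*(j - 2)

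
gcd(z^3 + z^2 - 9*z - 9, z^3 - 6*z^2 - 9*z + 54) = z^2 - 9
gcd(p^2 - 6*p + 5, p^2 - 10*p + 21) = 1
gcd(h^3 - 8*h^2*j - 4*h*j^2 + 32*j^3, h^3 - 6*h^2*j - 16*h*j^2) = h^2 - 6*h*j - 16*j^2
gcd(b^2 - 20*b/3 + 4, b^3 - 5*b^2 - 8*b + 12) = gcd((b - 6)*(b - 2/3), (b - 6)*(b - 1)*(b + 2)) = b - 6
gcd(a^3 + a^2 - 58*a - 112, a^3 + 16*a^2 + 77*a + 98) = a^2 + 9*a + 14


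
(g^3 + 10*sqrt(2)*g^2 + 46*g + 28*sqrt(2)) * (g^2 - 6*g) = g^5 - 6*g^4 + 10*sqrt(2)*g^4 - 60*sqrt(2)*g^3 + 46*g^3 - 276*g^2 + 28*sqrt(2)*g^2 - 168*sqrt(2)*g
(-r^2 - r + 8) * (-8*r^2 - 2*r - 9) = 8*r^4 + 10*r^3 - 53*r^2 - 7*r - 72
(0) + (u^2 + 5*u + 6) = u^2 + 5*u + 6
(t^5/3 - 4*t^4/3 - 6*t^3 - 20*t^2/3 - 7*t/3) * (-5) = -5*t^5/3 + 20*t^4/3 + 30*t^3 + 100*t^2/3 + 35*t/3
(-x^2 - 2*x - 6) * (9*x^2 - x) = -9*x^4 - 17*x^3 - 52*x^2 + 6*x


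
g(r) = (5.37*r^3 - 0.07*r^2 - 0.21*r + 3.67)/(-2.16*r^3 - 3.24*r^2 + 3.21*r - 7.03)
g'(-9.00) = -0.09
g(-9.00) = -3.07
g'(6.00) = -0.06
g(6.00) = -2.03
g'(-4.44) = -1.08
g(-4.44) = -4.49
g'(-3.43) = -5.14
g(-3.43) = -6.87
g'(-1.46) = -2.99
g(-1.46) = 1.08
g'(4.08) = -0.11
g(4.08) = -1.88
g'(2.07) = -0.33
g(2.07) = -1.51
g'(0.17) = -0.20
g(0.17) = -0.56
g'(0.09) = -0.19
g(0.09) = -0.54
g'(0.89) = -0.69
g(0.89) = -0.87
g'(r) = (6.48*r^2 + 6.48*r - 3.21)*(5.37*r^3 - 0.07*r^2 - 0.21*r + 3.67)/(-2.16*r^3 - 3.24*r^2 + 3.21*r - 7.03)^2 + (16.11*r^2 - 0.14*r - 0.21)/(-2.16*r^3 - 3.24*r^2 + 3.21*r - 7.03)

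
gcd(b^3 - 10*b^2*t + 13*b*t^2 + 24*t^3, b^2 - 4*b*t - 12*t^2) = 1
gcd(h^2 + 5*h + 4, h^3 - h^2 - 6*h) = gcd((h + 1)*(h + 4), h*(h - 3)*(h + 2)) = 1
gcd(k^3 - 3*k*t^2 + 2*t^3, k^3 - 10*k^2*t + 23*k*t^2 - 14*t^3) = -k + t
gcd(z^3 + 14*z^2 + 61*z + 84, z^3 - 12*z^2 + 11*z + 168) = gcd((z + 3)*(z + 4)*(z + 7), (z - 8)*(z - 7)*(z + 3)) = z + 3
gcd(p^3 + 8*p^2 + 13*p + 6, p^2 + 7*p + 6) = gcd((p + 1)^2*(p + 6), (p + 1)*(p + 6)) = p^2 + 7*p + 6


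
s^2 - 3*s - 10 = (s - 5)*(s + 2)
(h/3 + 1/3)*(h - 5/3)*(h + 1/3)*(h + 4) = h^4/3 + 11*h^3/9 - 29*h^2/27 - 73*h/27 - 20/27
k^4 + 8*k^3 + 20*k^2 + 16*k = k*(k + 2)^2*(k + 4)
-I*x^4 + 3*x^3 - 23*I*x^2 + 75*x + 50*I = (x - 5*I)*(x + 2*I)*(x + 5*I)*(-I*x + 1)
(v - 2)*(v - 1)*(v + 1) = v^3 - 2*v^2 - v + 2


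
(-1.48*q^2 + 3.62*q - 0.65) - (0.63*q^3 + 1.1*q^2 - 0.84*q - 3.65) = -0.63*q^3 - 2.58*q^2 + 4.46*q + 3.0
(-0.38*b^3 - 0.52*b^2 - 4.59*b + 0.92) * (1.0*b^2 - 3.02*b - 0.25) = -0.38*b^5 + 0.6276*b^4 - 2.9246*b^3 + 14.9118*b^2 - 1.6309*b - 0.23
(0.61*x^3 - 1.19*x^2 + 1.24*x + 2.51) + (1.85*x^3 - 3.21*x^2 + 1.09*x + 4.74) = 2.46*x^3 - 4.4*x^2 + 2.33*x + 7.25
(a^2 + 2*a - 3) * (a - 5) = a^3 - 3*a^2 - 13*a + 15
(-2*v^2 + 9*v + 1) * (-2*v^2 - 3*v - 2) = 4*v^4 - 12*v^3 - 25*v^2 - 21*v - 2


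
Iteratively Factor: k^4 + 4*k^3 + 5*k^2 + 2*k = (k + 2)*(k^3 + 2*k^2 + k) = (k + 1)*(k + 2)*(k^2 + k) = k*(k + 1)*(k + 2)*(k + 1)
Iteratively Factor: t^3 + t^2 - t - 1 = (t + 1)*(t^2 - 1) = (t - 1)*(t + 1)*(t + 1)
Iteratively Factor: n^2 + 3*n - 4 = (n - 1)*(n + 4)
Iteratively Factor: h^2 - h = (h)*(h - 1)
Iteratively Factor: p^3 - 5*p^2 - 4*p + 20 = (p - 2)*(p^2 - 3*p - 10) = (p - 2)*(p + 2)*(p - 5)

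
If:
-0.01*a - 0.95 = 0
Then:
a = -95.00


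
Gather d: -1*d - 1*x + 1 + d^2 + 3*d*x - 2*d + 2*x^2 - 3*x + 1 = d^2 + d*(3*x - 3) + 2*x^2 - 4*x + 2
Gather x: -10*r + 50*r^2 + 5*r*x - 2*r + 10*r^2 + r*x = 60*r^2 + 6*r*x - 12*r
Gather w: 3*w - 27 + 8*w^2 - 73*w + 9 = 8*w^2 - 70*w - 18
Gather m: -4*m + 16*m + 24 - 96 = 12*m - 72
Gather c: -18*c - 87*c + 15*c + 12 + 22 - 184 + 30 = -90*c - 120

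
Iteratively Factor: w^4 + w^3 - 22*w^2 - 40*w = (w - 5)*(w^3 + 6*w^2 + 8*w) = (w - 5)*(w + 4)*(w^2 + 2*w) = (w - 5)*(w + 2)*(w + 4)*(w)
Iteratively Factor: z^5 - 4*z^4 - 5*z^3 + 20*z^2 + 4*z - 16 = (z - 4)*(z^4 - 5*z^2 + 4) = (z - 4)*(z + 2)*(z^3 - 2*z^2 - z + 2) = (z - 4)*(z + 1)*(z + 2)*(z^2 - 3*z + 2) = (z - 4)*(z - 1)*(z + 1)*(z + 2)*(z - 2)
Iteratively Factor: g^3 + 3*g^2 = (g + 3)*(g^2) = g*(g + 3)*(g)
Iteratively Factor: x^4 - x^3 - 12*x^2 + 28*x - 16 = (x - 2)*(x^3 + x^2 - 10*x + 8) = (x - 2)*(x - 1)*(x^2 + 2*x - 8) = (x - 2)^2*(x - 1)*(x + 4)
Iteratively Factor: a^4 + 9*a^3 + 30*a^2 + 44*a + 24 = (a + 2)*(a^3 + 7*a^2 + 16*a + 12) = (a + 2)^2*(a^2 + 5*a + 6) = (a + 2)^3*(a + 3)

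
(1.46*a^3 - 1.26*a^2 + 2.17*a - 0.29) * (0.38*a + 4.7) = 0.5548*a^4 + 6.3832*a^3 - 5.0974*a^2 + 10.0888*a - 1.363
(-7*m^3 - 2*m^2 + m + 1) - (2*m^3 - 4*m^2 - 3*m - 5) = -9*m^3 + 2*m^2 + 4*m + 6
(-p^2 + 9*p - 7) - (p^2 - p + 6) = -2*p^2 + 10*p - 13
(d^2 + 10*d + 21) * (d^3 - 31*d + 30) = d^5 + 10*d^4 - 10*d^3 - 280*d^2 - 351*d + 630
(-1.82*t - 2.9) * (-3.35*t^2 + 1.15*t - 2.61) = 6.097*t^3 + 7.622*t^2 + 1.4152*t + 7.569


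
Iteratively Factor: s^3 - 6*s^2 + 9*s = (s - 3)*(s^2 - 3*s) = s*(s - 3)*(s - 3)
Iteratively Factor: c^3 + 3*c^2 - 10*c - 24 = (c - 3)*(c^2 + 6*c + 8) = (c - 3)*(c + 4)*(c + 2)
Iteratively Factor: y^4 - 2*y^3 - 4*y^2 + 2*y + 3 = (y + 1)*(y^3 - 3*y^2 - y + 3) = (y + 1)^2*(y^2 - 4*y + 3) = (y - 3)*(y + 1)^2*(y - 1)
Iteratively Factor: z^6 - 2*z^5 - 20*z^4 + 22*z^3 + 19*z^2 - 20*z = (z - 1)*(z^5 - z^4 - 21*z^3 + z^2 + 20*z) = (z - 1)*(z + 1)*(z^4 - 2*z^3 - 19*z^2 + 20*z) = z*(z - 1)*(z + 1)*(z^3 - 2*z^2 - 19*z + 20) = z*(z - 1)^2*(z + 1)*(z^2 - z - 20) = z*(z - 1)^2*(z + 1)*(z + 4)*(z - 5)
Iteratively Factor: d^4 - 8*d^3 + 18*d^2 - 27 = (d + 1)*(d^3 - 9*d^2 + 27*d - 27) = (d - 3)*(d + 1)*(d^2 - 6*d + 9) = (d - 3)^2*(d + 1)*(d - 3)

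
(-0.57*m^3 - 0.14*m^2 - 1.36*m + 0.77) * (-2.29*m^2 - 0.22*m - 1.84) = 1.3053*m^5 + 0.446*m^4 + 4.194*m^3 - 1.2065*m^2 + 2.333*m - 1.4168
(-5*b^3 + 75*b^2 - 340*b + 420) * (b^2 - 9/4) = -5*b^5 + 75*b^4 - 1315*b^3/4 + 1005*b^2/4 + 765*b - 945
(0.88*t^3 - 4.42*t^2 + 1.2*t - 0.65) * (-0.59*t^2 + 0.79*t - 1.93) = -0.5192*t^5 + 3.303*t^4 - 5.8982*t^3 + 9.8621*t^2 - 2.8295*t + 1.2545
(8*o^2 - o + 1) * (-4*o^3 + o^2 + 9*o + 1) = -32*o^5 + 12*o^4 + 67*o^3 + 8*o + 1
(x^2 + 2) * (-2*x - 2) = -2*x^3 - 2*x^2 - 4*x - 4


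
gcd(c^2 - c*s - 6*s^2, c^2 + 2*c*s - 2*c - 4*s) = c + 2*s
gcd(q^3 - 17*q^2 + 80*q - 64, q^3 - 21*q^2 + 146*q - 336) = q - 8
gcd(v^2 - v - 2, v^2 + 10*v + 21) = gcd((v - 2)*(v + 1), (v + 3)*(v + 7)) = 1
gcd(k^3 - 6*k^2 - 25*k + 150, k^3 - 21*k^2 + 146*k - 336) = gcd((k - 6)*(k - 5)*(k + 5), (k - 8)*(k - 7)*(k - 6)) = k - 6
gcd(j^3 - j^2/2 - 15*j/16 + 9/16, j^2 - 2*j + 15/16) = j - 3/4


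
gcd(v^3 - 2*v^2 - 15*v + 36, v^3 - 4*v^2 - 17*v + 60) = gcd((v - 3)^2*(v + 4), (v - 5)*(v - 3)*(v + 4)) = v^2 + v - 12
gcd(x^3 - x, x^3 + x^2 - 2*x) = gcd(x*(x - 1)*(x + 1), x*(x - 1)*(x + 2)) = x^2 - x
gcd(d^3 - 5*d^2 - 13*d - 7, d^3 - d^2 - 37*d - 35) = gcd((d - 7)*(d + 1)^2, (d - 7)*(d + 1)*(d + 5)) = d^2 - 6*d - 7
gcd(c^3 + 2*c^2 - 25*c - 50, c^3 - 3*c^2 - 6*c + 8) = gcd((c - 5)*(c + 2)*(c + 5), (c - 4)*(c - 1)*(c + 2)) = c + 2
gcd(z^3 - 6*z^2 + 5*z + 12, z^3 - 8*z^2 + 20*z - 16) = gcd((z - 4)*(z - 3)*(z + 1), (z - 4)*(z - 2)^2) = z - 4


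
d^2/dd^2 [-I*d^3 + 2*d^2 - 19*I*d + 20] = -6*I*d + 4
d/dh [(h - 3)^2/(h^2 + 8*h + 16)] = 14*(h - 3)/(h^3 + 12*h^2 + 48*h + 64)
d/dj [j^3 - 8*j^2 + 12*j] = 3*j^2 - 16*j + 12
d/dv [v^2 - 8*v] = 2*v - 8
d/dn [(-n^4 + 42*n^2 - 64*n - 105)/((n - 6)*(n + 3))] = (-2*n^5 + 9*n^4 + 72*n^3 - 62*n^2 - 1302*n + 837)/(n^4 - 6*n^3 - 27*n^2 + 108*n + 324)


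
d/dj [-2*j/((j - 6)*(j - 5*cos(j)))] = 2*(5*j^2*sin(j) + j^2 - 30*j*sin(j) - 30*cos(j))/((j - 6)^2*(j - 5*cos(j))^2)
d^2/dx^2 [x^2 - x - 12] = 2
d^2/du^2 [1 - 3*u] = 0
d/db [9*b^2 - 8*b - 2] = 18*b - 8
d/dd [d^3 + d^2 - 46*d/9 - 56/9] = 3*d^2 + 2*d - 46/9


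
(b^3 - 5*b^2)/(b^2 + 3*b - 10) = b^2*(b - 5)/(b^2 + 3*b - 10)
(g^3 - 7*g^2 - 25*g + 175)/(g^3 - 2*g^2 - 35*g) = (g - 5)/g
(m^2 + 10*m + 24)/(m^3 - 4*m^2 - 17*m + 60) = (m + 6)/(m^2 - 8*m + 15)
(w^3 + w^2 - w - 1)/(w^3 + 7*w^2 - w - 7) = (w + 1)/(w + 7)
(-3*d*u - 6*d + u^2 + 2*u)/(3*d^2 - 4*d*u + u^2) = (u + 2)/(-d + u)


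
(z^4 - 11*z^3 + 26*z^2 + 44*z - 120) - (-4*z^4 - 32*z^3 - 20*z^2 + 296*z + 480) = 5*z^4 + 21*z^3 + 46*z^2 - 252*z - 600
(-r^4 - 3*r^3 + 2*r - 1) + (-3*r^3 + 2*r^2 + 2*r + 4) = -r^4 - 6*r^3 + 2*r^2 + 4*r + 3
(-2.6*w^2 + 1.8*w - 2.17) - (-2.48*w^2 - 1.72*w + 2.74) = -0.12*w^2 + 3.52*w - 4.91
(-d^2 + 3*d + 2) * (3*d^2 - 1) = -3*d^4 + 9*d^3 + 7*d^2 - 3*d - 2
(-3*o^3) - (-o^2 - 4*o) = -3*o^3 + o^2 + 4*o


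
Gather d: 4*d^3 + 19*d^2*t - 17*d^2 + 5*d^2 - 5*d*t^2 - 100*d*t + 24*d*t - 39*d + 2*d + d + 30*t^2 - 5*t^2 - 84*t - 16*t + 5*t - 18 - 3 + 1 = 4*d^3 + d^2*(19*t - 12) + d*(-5*t^2 - 76*t - 36) + 25*t^2 - 95*t - 20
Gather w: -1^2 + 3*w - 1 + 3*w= 6*w - 2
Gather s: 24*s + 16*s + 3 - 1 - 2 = 40*s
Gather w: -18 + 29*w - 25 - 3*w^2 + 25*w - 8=-3*w^2 + 54*w - 51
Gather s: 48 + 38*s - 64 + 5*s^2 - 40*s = 5*s^2 - 2*s - 16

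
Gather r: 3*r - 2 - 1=3*r - 3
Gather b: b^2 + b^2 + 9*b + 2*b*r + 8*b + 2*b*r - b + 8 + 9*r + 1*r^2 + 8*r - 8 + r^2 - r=2*b^2 + b*(4*r + 16) + 2*r^2 + 16*r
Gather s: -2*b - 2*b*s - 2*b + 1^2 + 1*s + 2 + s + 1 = -4*b + s*(2 - 2*b) + 4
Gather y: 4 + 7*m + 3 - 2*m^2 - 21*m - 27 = -2*m^2 - 14*m - 20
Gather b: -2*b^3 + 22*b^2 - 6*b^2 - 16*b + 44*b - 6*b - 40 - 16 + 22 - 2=-2*b^3 + 16*b^2 + 22*b - 36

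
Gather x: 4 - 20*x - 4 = -20*x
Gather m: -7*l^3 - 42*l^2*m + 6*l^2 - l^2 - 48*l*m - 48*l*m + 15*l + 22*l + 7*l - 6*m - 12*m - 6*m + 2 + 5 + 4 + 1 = -7*l^3 + 5*l^2 + 44*l + m*(-42*l^2 - 96*l - 24) + 12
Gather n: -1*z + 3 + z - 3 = 0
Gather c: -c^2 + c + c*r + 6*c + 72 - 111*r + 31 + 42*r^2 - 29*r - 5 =-c^2 + c*(r + 7) + 42*r^2 - 140*r + 98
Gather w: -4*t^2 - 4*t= -4*t^2 - 4*t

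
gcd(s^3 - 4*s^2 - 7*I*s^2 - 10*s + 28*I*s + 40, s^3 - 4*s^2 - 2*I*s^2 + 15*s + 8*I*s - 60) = s^2 + s*(-4 - 5*I) + 20*I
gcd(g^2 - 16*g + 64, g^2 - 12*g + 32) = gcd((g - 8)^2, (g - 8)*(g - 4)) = g - 8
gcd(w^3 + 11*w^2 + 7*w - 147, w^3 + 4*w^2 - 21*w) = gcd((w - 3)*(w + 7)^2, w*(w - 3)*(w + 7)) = w^2 + 4*w - 21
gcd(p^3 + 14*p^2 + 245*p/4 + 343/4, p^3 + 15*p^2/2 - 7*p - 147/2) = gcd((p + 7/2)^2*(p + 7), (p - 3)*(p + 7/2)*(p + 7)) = p^2 + 21*p/2 + 49/2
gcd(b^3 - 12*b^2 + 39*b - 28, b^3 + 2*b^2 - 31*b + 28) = b^2 - 5*b + 4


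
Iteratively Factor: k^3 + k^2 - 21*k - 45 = (k - 5)*(k^2 + 6*k + 9) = (k - 5)*(k + 3)*(k + 3)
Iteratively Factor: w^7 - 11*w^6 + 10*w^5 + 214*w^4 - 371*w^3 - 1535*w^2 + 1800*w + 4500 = (w + 3)*(w^6 - 14*w^5 + 52*w^4 + 58*w^3 - 545*w^2 + 100*w + 1500) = (w - 3)*(w + 3)*(w^5 - 11*w^4 + 19*w^3 + 115*w^2 - 200*w - 500) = (w - 3)*(w + 2)*(w + 3)*(w^4 - 13*w^3 + 45*w^2 + 25*w - 250) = (w - 5)*(w - 3)*(w + 2)*(w + 3)*(w^3 - 8*w^2 + 5*w + 50) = (w - 5)^2*(w - 3)*(w + 2)*(w + 3)*(w^2 - 3*w - 10) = (w - 5)^3*(w - 3)*(w + 2)*(w + 3)*(w + 2)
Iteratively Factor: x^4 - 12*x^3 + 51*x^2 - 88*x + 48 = (x - 4)*(x^3 - 8*x^2 + 19*x - 12) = (x - 4)*(x - 1)*(x^2 - 7*x + 12) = (x - 4)*(x - 3)*(x - 1)*(x - 4)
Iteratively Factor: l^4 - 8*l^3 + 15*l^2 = (l - 3)*(l^3 - 5*l^2) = l*(l - 3)*(l^2 - 5*l) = l*(l - 5)*(l - 3)*(l)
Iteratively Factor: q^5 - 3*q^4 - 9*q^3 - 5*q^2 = (q + 1)*(q^4 - 4*q^3 - 5*q^2) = q*(q + 1)*(q^3 - 4*q^2 - 5*q) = q*(q + 1)^2*(q^2 - 5*q) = q^2*(q + 1)^2*(q - 5)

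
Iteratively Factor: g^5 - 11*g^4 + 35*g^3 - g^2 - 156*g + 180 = (g + 2)*(g^4 - 13*g^3 + 61*g^2 - 123*g + 90) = (g - 5)*(g + 2)*(g^3 - 8*g^2 + 21*g - 18) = (g - 5)*(g - 3)*(g + 2)*(g^2 - 5*g + 6) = (g - 5)*(g - 3)*(g - 2)*(g + 2)*(g - 3)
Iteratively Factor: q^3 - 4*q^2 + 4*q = (q - 2)*(q^2 - 2*q) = (q - 2)^2*(q)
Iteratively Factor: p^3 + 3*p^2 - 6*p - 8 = (p + 4)*(p^2 - p - 2) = (p + 1)*(p + 4)*(p - 2)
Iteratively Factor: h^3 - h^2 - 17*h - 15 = (h - 5)*(h^2 + 4*h + 3) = (h - 5)*(h + 3)*(h + 1)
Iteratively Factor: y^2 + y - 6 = (y - 2)*(y + 3)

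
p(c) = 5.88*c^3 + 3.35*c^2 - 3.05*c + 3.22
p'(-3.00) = 135.61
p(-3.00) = -116.24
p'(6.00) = 672.19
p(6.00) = 1375.60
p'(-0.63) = -0.27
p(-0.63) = 5.00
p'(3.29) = 209.93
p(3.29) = 238.84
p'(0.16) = -1.53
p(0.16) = 2.84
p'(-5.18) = 435.57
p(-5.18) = -708.36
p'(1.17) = 28.94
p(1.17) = 13.65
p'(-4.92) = 390.99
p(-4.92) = -600.96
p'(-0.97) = 7.05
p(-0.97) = 3.96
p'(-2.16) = 64.78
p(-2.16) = -33.82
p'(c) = 17.64*c^2 + 6.7*c - 3.05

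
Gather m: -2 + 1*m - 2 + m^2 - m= m^2 - 4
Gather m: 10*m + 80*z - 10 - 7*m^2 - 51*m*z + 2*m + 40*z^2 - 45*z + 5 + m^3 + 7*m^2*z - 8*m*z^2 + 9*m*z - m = m^3 + m^2*(7*z - 7) + m*(-8*z^2 - 42*z + 11) + 40*z^2 + 35*z - 5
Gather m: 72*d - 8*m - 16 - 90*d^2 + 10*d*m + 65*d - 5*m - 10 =-90*d^2 + 137*d + m*(10*d - 13) - 26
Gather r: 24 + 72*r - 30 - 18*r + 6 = 54*r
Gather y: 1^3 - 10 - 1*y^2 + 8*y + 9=-y^2 + 8*y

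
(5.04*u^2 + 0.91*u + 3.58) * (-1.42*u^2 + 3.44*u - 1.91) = -7.1568*u^4 + 16.0454*u^3 - 11.5796*u^2 + 10.5771*u - 6.8378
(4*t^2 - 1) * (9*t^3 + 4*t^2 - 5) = 36*t^5 + 16*t^4 - 9*t^3 - 24*t^2 + 5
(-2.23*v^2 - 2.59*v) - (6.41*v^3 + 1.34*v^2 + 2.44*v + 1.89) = -6.41*v^3 - 3.57*v^2 - 5.03*v - 1.89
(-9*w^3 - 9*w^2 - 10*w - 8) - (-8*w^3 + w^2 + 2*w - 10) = -w^3 - 10*w^2 - 12*w + 2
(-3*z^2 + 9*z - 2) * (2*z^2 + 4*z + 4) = -6*z^4 + 6*z^3 + 20*z^2 + 28*z - 8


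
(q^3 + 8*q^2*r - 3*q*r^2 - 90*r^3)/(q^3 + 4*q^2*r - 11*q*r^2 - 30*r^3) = (q + 6*r)/(q + 2*r)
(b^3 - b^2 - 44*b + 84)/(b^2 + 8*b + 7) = (b^2 - 8*b + 12)/(b + 1)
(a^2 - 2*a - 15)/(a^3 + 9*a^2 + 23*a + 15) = (a - 5)/(a^2 + 6*a + 5)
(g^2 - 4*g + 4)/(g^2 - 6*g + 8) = (g - 2)/(g - 4)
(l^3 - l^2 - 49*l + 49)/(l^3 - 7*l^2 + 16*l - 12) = (l^3 - l^2 - 49*l + 49)/(l^3 - 7*l^2 + 16*l - 12)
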